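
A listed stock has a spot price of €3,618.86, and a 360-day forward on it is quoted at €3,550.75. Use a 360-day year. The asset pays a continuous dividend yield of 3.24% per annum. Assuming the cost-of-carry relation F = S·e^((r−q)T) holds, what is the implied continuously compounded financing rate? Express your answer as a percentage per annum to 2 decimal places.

1.34%

From F = S·e^((r−q)T): (r − q) = ln(F/S)/T
ln(3550.75/3618.86) = ln(0.981179) = -0.019000
(r − q) = -0.019000 / (360/360) = -0.019000
r = ln(F/S)/T + q = -0.019000 + 0.0324 = 0.013400
r = 1.34%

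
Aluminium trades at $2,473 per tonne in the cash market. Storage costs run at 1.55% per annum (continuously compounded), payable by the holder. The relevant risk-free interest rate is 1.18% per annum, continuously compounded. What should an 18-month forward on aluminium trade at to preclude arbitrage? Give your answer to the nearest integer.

Net carry = r + u − y = 0.0118 + 0.0155 − 0.0000 = 0.0273
F = S·e^((r+u−y)T) = 2473 · e^(0.0273 × 18/12) = 2473 · e^0.040950
= 2473 × 1.041800 = $2,576 per tonne

$2,576 per tonne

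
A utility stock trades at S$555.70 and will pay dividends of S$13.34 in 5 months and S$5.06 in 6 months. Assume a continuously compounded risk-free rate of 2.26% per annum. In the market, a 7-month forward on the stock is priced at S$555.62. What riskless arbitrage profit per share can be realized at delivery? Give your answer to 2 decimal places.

S$11.01 per share

PV(dividends) I = 13.34·e^(−0.0226·5/12) + 5.06·e^(−0.0226·6/12) = 18.2181
Fair forward F* = (S − I)·e^(rT) = (555.70 − 18.2181)·e^0.013183 = 537.4819 × 1.013270 = 544.6143
Market S$555.62 > fair 544.6143: forward overpriced → cash-and-carry (borrow at r, buy the stock and collect the dividends, short the forward).
Profit at T = |F_mkt − F*| = |555.62 − 544.6143| = S$11.01 per share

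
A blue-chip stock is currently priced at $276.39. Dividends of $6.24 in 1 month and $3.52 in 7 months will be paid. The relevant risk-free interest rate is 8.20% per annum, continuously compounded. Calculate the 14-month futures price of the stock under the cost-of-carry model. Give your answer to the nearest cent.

$293.63

PV(dividends) I = 6.24·e^(−0.0820·1/12) + 3.52·e^(−0.0820·7/12)
I = 6.1975 + 3.3556 = 9.5531
F = (S − I)·e^(rT) = (276.39 − 9.5531) · e^(0.0820·14/12)
= 266.8369 · e^0.095667 = 266.8369 × 1.100393 = $293.63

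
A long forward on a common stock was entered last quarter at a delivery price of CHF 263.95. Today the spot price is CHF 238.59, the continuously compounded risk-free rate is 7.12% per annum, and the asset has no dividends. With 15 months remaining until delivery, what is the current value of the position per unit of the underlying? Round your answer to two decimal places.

Current fair forward for the remaining 15 months: F = S·e^(r·T), r = 0.0712
F = 238.59 · e^(0.0712 × 15/12) = 238.59 × 1.093081 = 260.7982
Value of long forward = (F − K)·e^(−rT) = (260.7982 − 263.95) · e^(−0.0712·15/12)
= -3.1518 × 0.914846 = -2.88

-CHF 2.88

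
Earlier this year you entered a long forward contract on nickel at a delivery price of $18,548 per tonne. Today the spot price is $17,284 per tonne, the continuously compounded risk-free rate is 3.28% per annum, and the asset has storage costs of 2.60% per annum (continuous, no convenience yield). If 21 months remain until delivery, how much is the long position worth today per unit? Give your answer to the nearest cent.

$575.26 per tonne

Current fair forward for the remaining 21 months: F = S·e^((r + u)·T), (r + u) = 0.0328 + 0.0260 = 0.0588
F = 17284 · e^(0.0588 × 21/12) = 17284 × 1.10838057 = 19157.2498
Value of long forward = (F − K)·e^(−rT) = (19157.2498 − 18548) · e^(−0.0328·21/12)
= 609.2498 × 0.94421631 = 575.26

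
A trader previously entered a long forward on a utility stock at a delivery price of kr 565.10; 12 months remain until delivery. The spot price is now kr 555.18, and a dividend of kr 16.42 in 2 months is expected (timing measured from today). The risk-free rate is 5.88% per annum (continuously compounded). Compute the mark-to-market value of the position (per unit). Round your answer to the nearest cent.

PV(remaining dividends) I = 16.42·e^(−0.0588·2/12) = 16.2599
Current forward F = (S − I)·e^(rT) = (555.18 − 16.2599)·e^(0.0588·12/12) = 538.9201 × 1.060563 = 571.5587
Value (long) = (F − K)·e^(−rT) = (571.5587 − 565.10) × 0.942895 = 6.0899
Value = kr 6.09

kr 6.09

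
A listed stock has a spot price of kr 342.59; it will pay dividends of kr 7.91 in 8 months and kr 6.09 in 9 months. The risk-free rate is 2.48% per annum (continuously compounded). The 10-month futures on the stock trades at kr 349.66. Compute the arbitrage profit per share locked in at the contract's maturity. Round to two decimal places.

kr 13.96 per share

PV(dividends) I = 7.91·e^(−0.0248·8/12) + 6.09·e^(−0.0248·9/12) = 13.7581
Fair futures F* = (S − I)·e^(rT) = (342.59 − 13.7581)·e^0.020667 = 328.8319 × 1.020882 = 335.6986
Market kr 349.66 > fair 335.6986: forward overpriced → cash-and-carry (borrow at r, buy the stock and collect the dividends, short the forward).
Profit at T = |F_mkt − F*| = |349.66 − 335.6986| = kr 13.96 per share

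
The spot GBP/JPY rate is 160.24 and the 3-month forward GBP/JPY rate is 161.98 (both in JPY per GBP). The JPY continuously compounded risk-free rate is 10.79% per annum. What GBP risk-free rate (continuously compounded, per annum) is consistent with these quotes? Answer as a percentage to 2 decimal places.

F = S·e^((r_JPY − r_GBP)T) ⇒ r_GBP = r_JPY − ln(F/S)/T
ln(161.98/160.24) = 0.010800; /(3/12) = 0.043200
r_GBP = 0.1079 − 0.043200 = 0.064700
r_GBP = 6.47%

6.47%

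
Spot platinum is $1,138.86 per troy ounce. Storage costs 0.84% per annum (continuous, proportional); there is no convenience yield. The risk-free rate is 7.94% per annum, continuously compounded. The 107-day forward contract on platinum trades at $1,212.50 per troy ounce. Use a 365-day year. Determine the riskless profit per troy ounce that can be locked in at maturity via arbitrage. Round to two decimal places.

Fair forward: F* = S·e^(carry·T), with carry = (r + u) = 0.0794 + 0.0084 = 0.0878
F* = 1138.86 · e^(0.0878 × 107/365) = 1138.86 · e^0.02573863 = 1138.86 × 1.02607273 = $1168.5532
Market $1212.50 > fair $1168.5532: forward overpriced → cash-and-carry (buy spot, short the forward).
At maturity, profit = |F_mkt − F*| = |1212.50 − 1168.5532| = $43.95 per troy ounce

$43.95 per troy ounce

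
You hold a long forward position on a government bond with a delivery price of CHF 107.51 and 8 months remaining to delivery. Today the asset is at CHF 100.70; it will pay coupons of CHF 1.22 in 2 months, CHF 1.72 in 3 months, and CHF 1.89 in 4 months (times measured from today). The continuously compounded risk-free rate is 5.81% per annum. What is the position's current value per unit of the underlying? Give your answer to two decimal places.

-CHF 7.48

PV(remaining coupons) I = 1.22·e^(−0.0581·2/12) + 1.72·e^(−0.0581·3/12) + 1.89·e^(−0.0581·4/12) = 4.7572
Current forward F = (S − I)·e^(rT) = (100.70 − 4.7572)·e^(0.0581·8/12) = 95.9428 × 1.039493 = 99.7319
Value (long) = (F − K)·e^(−rT) = (99.7319 − 107.51) × 0.962007 = -7.4826
Value = -CHF 7.48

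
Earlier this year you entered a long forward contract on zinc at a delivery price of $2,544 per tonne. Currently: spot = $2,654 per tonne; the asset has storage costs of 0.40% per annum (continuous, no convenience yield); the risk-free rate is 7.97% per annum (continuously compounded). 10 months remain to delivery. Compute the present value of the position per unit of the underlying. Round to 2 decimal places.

Current fair forward for the remaining 10 months: F = S·e^((r + u)·T), (r + u) = 0.0797 + 0.0040 = 0.0837
F = 2654 · e^(0.0837 × 10/12) = 2654 × 1.07224009 = 2845.7252
Value of long forward = (F − K)·e^(−rT) = (2845.7252 − 2544) · e^(−0.0797·10/12)
= 301.7252 × 0.93574089 = 282.34

$282.34 per tonne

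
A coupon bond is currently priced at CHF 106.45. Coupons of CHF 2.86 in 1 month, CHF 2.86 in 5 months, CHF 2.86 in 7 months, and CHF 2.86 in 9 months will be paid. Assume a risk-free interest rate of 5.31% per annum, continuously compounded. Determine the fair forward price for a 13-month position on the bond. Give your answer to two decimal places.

PV(coupons) I = 2.86·e^(−0.0531·1/12) + 2.86·e^(−0.0531·5/12) + 2.86·e^(−0.0531·7/12) + 2.86·e^(−0.0531·9/12)
I = 2.8474 + 2.7974 + 2.7728 + 2.7483 = 11.1659
F = (S − I)·e^(rT) = (106.45 − 11.1659) · e^(0.0531·13/12)
= 95.2841 · e^0.057525 = 95.2841 × 1.059212 = CHF 100.93

CHF 100.93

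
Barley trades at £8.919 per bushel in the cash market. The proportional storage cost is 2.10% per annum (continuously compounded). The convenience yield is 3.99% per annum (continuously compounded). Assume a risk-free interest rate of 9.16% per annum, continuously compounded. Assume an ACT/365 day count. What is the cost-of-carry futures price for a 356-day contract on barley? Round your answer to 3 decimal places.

£9.574 per bushel

Net carry = r + u − y = 0.0916 + 0.0210 − 0.0399 = 0.0727
F = S·e^((r+u−y)T) = 8.919 · e^(0.0727 × 356/365) = 8.919 · e^0.070907
= 8.919 × 1.073481 = £9.574 per bushel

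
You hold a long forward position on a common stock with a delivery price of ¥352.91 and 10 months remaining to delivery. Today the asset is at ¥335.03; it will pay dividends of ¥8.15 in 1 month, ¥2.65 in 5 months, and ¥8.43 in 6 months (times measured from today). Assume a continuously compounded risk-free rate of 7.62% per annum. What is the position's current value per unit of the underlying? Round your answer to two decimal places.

-¥14.95

PV(remaining dividends) I = 8.15·e^(−0.0762·1/12) + 2.65·e^(−0.0762·5/12) + 8.43·e^(−0.0762·6/12) = 18.7805
Current forward F = (S − I)·e^(rT) = (335.03 − 18.7805)·e^(0.0762·10/12) = 316.2495 × 1.065559 = 336.9825
Value (long) = (F − K)·e^(−rT) = (336.9825 − 352.91) × 0.938474 = -14.9475
Value = -¥14.95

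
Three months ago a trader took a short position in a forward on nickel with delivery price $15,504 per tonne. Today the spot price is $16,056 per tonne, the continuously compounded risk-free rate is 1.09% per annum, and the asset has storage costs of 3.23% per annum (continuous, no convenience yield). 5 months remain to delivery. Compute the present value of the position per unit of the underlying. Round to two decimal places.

Current fair forward for the remaining 5 months: F = S·e^((r + u)·T), (r + u) = 0.0109 + 0.0323 = 0.0432
F = 16056 · e^(0.0432 × 5/12) = 16056 × 1.01816298 = 16347.6248
Value of long forward = (F − K)·e^(−rT) = (16347.6248 − 15504) · e^(−0.0109·5/12)
= 843.6248 × 0.99546863 = 839.80
Short position value = −(long value) = -$839.80

-$839.80 per tonne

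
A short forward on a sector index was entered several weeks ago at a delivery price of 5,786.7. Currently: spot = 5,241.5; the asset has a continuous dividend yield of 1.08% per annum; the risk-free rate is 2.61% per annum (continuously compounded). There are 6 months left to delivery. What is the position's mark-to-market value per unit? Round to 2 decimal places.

498.40

Current fair forward for the remaining 6 months: F = S·e^((r − q)·T), (r − q) = 0.0261 − 0.0108 = 0.0153
F = 5241.5 · e^(0.0153 × 6/12) = 5241.5 × 1.00767934 = 5281.7513
Value of long forward = (F − K)·e^(−rT) = (5281.7513 − 5786.7) · e^(−0.0261·6/12)
= -504.9487 × 0.98703478 = -498.40
Short position value = −(long value) = 498.40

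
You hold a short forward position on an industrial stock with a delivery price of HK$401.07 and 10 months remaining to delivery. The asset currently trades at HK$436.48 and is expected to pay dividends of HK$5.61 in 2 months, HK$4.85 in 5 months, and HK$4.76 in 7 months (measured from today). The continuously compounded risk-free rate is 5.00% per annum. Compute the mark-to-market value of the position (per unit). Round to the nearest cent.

-HK$36.84

PV(remaining dividends) I = 5.61·e^(−0.0500·2/12) + 4.85·e^(−0.0500·5/12) + 4.76·e^(−0.0500·7/12) = 14.9366
Current forward F = (S − I)·e^(rT) = (436.48 − 14.9366)·e^(0.0500·10/12) = 421.5434 × 1.042547 = 439.4788
Value (long) = (F − K)·e^(−rT) = (439.4788 − 401.07) × 0.959189 = 36.8413
Short position value = −(long value) = -HK$36.84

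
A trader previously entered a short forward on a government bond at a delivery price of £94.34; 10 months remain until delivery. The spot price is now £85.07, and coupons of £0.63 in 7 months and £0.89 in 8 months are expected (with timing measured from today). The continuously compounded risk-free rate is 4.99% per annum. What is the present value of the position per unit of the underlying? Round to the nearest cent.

£6.90

PV(remaining coupons) I = 0.63·e^(−0.0499·7/12) + 0.89·e^(−0.0499·8/12) = 1.4728
Current forward F = (S − I)·e^(rT) = (85.07 − 1.4728)·e^(0.0499·10/12) = 83.5972 × 1.042460 = 87.1467
Value (long) = (F − K)·e^(−rT) = (87.1467 − 94.34) × 0.959269 = -6.9003
Short position value = −(long value) = £6.90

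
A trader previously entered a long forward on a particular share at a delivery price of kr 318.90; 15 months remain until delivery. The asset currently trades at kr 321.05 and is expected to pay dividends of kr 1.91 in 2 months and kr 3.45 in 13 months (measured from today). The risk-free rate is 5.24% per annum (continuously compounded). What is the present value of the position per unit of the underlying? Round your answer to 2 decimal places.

PV(remaining dividends) I = 1.91·e^(−0.0524·2/12) + 3.45·e^(−0.0524·13/12) = 5.1530
Current forward F = (S − I)·e^(rT) = (321.05 − 5.1530)·e^(0.0524·15/12) = 315.8970 × 1.067693 = 337.2810
Value (long) = (F − K)·e^(−rT) = (337.2810 − 318.90) × 0.936599 = 17.2156
Value = kr 17.22

kr 17.22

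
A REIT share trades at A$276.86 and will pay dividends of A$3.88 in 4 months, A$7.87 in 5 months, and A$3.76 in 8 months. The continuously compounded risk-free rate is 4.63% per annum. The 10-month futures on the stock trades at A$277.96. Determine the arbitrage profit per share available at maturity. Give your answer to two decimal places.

PV(dividends) I = 3.88·e^(−0.0463·4/12) + 7.87·e^(−0.0463·5/12) + 3.76·e^(−0.0463·8/12) = 15.1859
Fair futures F* = (S − I)·e^(rT) = (276.86 − 15.1859)·e^0.038583 = 261.6741 × 1.039337 = 271.9676
Market A$277.96 > fair 271.9676: forward overpriced → cash-and-carry (borrow at r, buy the stock and collect the dividends, short the forward).
Profit at T = |F_mkt − F*| = |277.96 − 271.9676| = A$5.99 per share

A$5.99 per share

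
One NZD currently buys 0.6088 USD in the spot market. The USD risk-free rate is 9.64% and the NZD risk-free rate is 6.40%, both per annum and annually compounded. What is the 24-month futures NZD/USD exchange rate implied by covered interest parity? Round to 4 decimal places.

By covered interest parity, F = S · (1+r_USD)^T / (1+r_NZD)^T
= 0.6088 × 1.202093 / 1.132096 = 0.6088 × 1.061830
F = 0.6464 USD per NZD

0.6464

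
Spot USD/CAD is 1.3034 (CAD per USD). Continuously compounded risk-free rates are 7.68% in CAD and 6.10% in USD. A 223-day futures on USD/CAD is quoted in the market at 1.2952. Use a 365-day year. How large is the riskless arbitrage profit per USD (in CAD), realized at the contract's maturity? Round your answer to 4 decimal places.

0.0208 per USD (in CAD)

Fair futures: F* = S·e^(carry·T), with carry = (r_CAD − r_USD) = 0.0768 − 0.0610 = 0.0158
F* = 1.3034 · e^(0.0158 × 223/365) = 1.3034 · e^0.009653 = 1.3034 × 1.009700 = 1.3160
Market 1.2952 < fair 1.3160: forward underpriced → reverse cash-and-carry (short spot, go long the forward).
At maturity, profit = |F_mkt − F*| = |1.2952 − 1.3160| = 0.0208 per USD (in CAD)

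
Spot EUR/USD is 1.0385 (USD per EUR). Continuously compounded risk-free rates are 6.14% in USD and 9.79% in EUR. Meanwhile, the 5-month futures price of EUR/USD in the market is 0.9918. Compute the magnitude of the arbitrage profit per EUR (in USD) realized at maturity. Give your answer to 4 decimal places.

0.0310 per EUR (in USD)

Fair futures: F* = S·e^(carry·T), with carry = (r_USD − r_EUR) = 0.0614 − 0.0979 = -0.0365
F* = 1.0385 · e^(-0.0365 × 5/12) = 1.0385 · e^-0.015208 = 1.0385 × 0.984907 = 1.0228
Market 0.9918 < fair 1.0228: forward underpriced → reverse cash-and-carry (short spot, go long the forward).
At maturity, profit = |F_mkt − F*| = |0.9918 − 1.0228| = 0.0310 per EUR (in USD)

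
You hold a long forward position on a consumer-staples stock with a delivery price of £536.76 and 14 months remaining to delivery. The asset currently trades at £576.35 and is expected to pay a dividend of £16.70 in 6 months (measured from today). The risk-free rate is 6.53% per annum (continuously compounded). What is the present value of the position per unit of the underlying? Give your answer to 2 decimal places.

PV(remaining dividends) I = 16.70·e^(−0.0653·6/12) = 16.1636
Current forward F = (S − I)·e^(rT) = (576.35 − 16.1636)·e^(0.0653·14/12) = 560.1864 × 1.079160 = 604.5308
Value (long) = (F − K)·e^(−rT) = (604.5308 − 536.76) × 0.926646 = 62.7995
Value = £62.80

£62.80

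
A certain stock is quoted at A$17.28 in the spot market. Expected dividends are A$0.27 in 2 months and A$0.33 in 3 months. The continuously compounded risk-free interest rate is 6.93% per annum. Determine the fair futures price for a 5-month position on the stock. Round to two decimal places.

A$17.18

PV(dividends) I = 0.27·e^(−0.0693·2/12) + 0.33·e^(−0.0693·3/12)
I = 0.2669 + 0.3243 = 0.5912
F = (S − I)·e^(rT) = (17.28 − 0.5912) · e^(0.0693·5/12)
= 16.6888 · e^0.028875 = 16.6888 × 1.029296 = A$17.18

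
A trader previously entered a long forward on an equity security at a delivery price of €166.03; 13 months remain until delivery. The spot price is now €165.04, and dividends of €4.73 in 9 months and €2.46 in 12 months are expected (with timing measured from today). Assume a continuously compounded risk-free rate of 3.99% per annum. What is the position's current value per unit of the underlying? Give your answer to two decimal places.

-€0.92

PV(remaining dividends) I = 4.73·e^(−0.0399·9/12) + 2.46·e^(−0.0399·12/12) = 6.9543
Current forward F = (S − I)·e^(rT) = (165.04 − 6.9543)·e^(0.0399·13/12) = 158.0857 × 1.044173 = 165.0688
Value (long) = (F − K)·e^(−rT) = (165.0688 − 166.03) × 0.957696 = -0.9205
Value = -€0.92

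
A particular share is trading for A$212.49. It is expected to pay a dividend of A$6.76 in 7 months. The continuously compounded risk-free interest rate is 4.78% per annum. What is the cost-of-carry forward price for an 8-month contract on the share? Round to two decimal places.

A$212.58

PV(dividends) I = 6.76·e^(−0.0478·7/12)
I = 6.5741
F = (S − I)·e^(rT) = (212.49 − 6.5741) · e^(0.0478·8/12)
= 205.9159 · e^0.031867 = 205.9159 × 1.032380 = A$212.58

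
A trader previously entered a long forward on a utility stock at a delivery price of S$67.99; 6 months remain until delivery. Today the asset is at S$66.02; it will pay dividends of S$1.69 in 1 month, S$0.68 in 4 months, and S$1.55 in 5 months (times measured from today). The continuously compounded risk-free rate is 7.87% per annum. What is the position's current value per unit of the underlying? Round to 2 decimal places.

-S$3.19

PV(remaining dividends) I = 1.69·e^(−0.0787·1/12) + 0.68·e^(−0.0787·4/12) + 1.55·e^(−0.0787·5/12) = 3.8413
Current forward F = (S − I)·e^(rT) = (66.02 − 3.8413)·e^(0.0787·6/12) = 62.1787 × 1.040134 = 64.6742
Value (long) = (F − K)·e^(−rT) = (64.6742 − 67.99) × 0.961414 = -3.1879
Value = -S$3.19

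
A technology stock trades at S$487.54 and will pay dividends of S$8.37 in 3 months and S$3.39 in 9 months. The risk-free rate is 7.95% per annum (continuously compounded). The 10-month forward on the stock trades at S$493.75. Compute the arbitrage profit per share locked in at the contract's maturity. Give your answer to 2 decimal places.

PV(dividends) I = 8.37·e^(−0.0795·3/12) + 3.39·e^(−0.0795·9/12) = 11.3991
Fair forward F* = (S − I)·e^(rT) = (487.54 − 11.3991)·e^0.066250 = 476.1409 × 1.068494 = 508.7537
Market S$493.75 < fair 508.7537: forward underpriced → reverse cash-and-carry (short the stock, invest proceeds at r, pay the dividends, go long the forward).
Profit at T = |F_mkt − F*| = |493.75 − 508.7537| = S$15.00 per share

S$15.00 per share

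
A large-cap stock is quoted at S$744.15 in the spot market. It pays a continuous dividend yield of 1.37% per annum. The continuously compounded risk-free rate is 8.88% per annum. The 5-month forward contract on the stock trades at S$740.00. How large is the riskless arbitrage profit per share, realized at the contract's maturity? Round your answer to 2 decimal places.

S$27.80 per share

Fair forward: F* = S·e^(carry·T), with carry = (r − q) = 0.0888 − 0.0137 = 0.0751
F* = 744.15 · e^(0.0751 × 5/12) = 744.15 · e^0.031292 = 744.15 × 1.031787 = S$767.8043
Market S$740.00 < fair S$767.8043: forward underpriced → reverse cash-and-carry (short spot, go long the forward).
At maturity, profit = |F_mkt − F*| = |740.00 − 767.8043| = S$27.80 per share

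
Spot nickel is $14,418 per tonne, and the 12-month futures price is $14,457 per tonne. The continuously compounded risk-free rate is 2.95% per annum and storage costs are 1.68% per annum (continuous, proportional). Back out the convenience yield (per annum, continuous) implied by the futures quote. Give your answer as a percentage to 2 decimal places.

F = S·e^((r+u−y)T) ⇒ (r+u−y) = ln(F/S)/T
ln(14457/14418) = 0.002701; /T ⇒ 0.002701
y = r + u − ln(F/S)/T = 0.0295 + 0.0168 − 0.002701 = 0.043599
y = 4.36%

4.36%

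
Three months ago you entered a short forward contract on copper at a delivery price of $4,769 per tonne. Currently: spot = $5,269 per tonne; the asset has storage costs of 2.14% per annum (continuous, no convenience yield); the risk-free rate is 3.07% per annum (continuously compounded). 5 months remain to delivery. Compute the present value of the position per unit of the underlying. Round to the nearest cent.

Current fair forward for the remaining 5 months: F = S·e^((r + u)·T), (r + u) = 0.0307 + 0.0214 = 0.0521
F = 5269 · e^(0.0521 × 5/12) = 5269 × 1.02194567 = 5384.6317
Value of long forward = (F − K)·e^(−rT) = (5384.6317 − 4769) · e^(−0.0307·5/12)
= 615.6317 × 0.98728980 = 607.81
Short position value = −(long value) = -$607.81

-$607.81 per tonne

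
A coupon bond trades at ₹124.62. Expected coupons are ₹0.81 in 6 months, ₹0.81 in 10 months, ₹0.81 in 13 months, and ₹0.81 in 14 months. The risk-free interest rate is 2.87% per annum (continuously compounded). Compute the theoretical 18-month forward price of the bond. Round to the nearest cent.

₹126.81

PV(coupons) I = 0.81·e^(−0.0287·6/12) + 0.81·e^(−0.0287·10/12) + 0.81·e^(−0.0287·13/12) + 0.81·e^(−0.0287·14/12)
I = 0.7985 + 0.7909 + 0.7852 + 0.7833 = 3.1579
F = (S − I)·e^(rT) = (124.62 − 3.1579) · e^(0.0287·18/12)
= 121.4621 · e^0.043050 = 121.4621 × 1.043990 = ₹126.81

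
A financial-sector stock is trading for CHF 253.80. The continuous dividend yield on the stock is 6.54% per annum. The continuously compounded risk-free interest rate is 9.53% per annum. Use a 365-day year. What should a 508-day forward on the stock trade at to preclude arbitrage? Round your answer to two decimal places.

CHF 264.58

F = S·e^((r − q)T) = 253.80 · e^((0.0953 − 0.0654) × 508/365)
= 253.80 · e^0.041614 = 253.80 × 1.042492
F = CHF 264.58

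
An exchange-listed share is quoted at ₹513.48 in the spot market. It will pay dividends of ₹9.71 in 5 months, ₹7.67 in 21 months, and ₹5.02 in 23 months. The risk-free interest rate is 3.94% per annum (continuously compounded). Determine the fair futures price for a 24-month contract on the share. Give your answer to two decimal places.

₹532.46

PV(dividends) I = 9.71·e^(−0.0394·5/12) + 7.67·e^(−0.0394·21/12) + 5.02·e^(−0.0394·23/12)
I = 9.5519 + 7.1590 + 4.6549 = 21.3658
F = (S − I)·e^(rT) = (513.48 − 21.3658) · e^(0.0394·24/12)
= 492.1142 · e^0.078800 = 492.1142 × 1.081988 = ₹532.46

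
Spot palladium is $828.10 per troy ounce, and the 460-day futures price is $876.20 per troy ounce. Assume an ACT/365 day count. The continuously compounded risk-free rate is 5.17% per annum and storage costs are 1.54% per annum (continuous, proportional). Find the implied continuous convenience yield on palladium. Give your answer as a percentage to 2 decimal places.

F = S·e^((r+u−y)T) ⇒ (r+u−y) = ln(F/S)/T
ln(876.20/828.10) = 0.056460; /T ⇒ 0.044800
y = r + u − ln(F/S)/T = 0.0517 + 0.0154 − 0.044800 = 0.022300
y = 2.23%

2.23%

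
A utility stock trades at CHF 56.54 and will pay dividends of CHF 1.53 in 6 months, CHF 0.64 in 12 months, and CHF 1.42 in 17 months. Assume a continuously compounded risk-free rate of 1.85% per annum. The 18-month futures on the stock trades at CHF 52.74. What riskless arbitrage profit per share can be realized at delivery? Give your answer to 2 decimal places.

PV(dividends) I = 1.53·e^(−0.0185·6/12) + 0.64·e^(−0.0185·12/12) + 1.42·e^(−0.0185·17/12) = 3.5274
Fair futures F* = (S − I)·e^(rT) = (56.54 − 3.5274)·e^0.027750 = 53.0126 × 1.028139 = 54.5043
Market CHF 52.74 < fair 54.5043: forward underpriced → reverse cash-and-carry (short the stock, invest proceeds at r, pay the dividends, go long the forward).
Profit at T = |F_mkt − F*| = |52.74 − 54.5043| = CHF 1.76 per share

CHF 1.76 per share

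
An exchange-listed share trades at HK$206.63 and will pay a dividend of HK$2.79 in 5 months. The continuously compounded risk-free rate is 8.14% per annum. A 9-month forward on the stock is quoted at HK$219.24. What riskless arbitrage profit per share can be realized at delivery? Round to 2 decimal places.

PV(dividends) I = 2.79·e^(−0.0814·5/12) = 2.6970
Fair forward F* = (S − I)·e^(rT) = (206.63 − 2.6970)·e^0.061050 = 203.9330 × 1.062952 = 216.7710
Market HK$219.24 > fair 216.7710: forward overpriced → cash-and-carry (borrow at r, buy the stock and collect the dividends, short the forward).
Profit at T = |F_mkt − F*| = |219.24 − 216.7710| = HK$2.47 per share

HK$2.47 per share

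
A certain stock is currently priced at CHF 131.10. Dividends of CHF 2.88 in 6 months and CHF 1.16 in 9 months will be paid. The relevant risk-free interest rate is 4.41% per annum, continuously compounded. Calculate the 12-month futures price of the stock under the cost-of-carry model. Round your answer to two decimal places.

CHF 132.89

PV(dividends) I = 2.88·e^(−0.0441·6/12) + 1.16·e^(−0.0441·9/12)
I = 2.8172 + 1.1223 = 3.9395
F = (S − I)·e^(rT) = (131.10 − 3.9395) · e^(0.0441·12/12)
= 127.1605 · e^0.044100 = 127.1605 × 1.045087 = CHF 132.89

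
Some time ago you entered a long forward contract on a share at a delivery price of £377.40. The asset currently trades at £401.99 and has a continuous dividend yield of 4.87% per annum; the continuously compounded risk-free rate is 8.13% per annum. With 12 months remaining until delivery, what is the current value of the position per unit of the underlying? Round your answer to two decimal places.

Current fair forward for the remaining 12 months: F = S·e^((r − q)·T), (r − q) = 0.0813 − 0.0487 = 0.0326
F = 401.99 · e^(0.0326 × 12/12) = 401.99 × 1.033137 = 415.3107
Value of long forward = (F − K)·e^(−rT) = (415.3107 − 377.40) · e^(−0.0813·12/12)
= 37.9107 × 0.921917 = 34.95

£34.95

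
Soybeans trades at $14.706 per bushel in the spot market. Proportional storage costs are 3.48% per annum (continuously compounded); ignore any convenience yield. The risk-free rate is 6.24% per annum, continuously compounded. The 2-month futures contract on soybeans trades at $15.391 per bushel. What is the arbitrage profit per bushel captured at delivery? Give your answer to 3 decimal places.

Fair futures: F* = S·e^(carry·T), with carry = (r + u) = 0.0624 + 0.0348 = 0.0972
F* = 14.706 · e^(0.0972 × 2/12) = 14.706 · e^0.016200 = 14.706 × 1.016332 = $14.9462
Market $15.391 > fair $14.9462: forward overpriced → cash-and-carry (buy spot, short the forward).
At maturity, profit = |F_mkt − F*| = |15.391 − 14.9462| = $0.445 per bushel

$0.445 per bushel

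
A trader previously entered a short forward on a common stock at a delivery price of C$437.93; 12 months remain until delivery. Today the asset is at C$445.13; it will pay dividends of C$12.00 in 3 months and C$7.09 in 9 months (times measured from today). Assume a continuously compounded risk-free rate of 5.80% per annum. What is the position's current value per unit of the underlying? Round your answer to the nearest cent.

-C$13.26

PV(remaining dividends) I = 12.00·e^(−0.0580·3/12) + 7.09·e^(−0.0580·9/12) = 18.6155
Current forward F = (S − I)·e^(rT) = (445.13 − 18.6155)·e^(0.0580·12/12) = 426.5145 × 1.059715 = 451.9838
Value (long) = (F − K)·e^(−rT) = (451.9838 − 437.93) × 0.943650 = 13.2619
Short position value = −(long value) = -C$13.26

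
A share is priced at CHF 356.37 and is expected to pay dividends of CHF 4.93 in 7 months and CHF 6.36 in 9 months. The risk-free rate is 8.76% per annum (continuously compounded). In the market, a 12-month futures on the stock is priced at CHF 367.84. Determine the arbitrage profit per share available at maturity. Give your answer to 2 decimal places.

PV(dividends) I = 4.93·e^(−0.0876·7/12) + 6.36·e^(−0.0876·9/12) = 10.6400
Fair futures F* = (S − I)·e^(rT) = (356.37 − 10.6400)·e^0.087600 = 345.7300 × 1.091551 = 377.3819
Market CHF 367.84 < fair 377.3819: forward underpriced → reverse cash-and-carry (short the stock, invest proceeds at r, pay the dividends, go long the forward).
Profit at T = |F_mkt − F*| = |367.84 − 377.3819| = CHF 9.54 per share

CHF 9.54 per share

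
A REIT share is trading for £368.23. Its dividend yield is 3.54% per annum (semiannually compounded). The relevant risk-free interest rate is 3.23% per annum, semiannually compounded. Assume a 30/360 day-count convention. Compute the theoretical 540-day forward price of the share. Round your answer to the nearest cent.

£366.55

F = S · (1+r/2)^(2T) / (1+q/2)^(2T)
= 368.23 × 1.049237 / 1.054045 = 368.23 × 0.995439
F = £366.55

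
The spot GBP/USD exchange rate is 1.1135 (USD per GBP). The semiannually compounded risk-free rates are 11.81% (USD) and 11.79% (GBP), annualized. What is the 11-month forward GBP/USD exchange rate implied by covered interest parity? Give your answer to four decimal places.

1.1137

By covered interest parity, F = S · (1+r_USD/2)^(2T) / (1+r_GBP/2)^(2T)
= 1.1135 × 1.110913 / 1.110721 = 1.1135 × 1.000173
F = 1.1137 USD per GBP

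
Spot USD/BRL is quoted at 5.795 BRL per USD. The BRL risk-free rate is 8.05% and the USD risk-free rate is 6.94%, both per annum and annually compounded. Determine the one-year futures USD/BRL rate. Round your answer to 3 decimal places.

By covered interest parity, F = S · (1+r_BRL)^T / (1+r_USD)^T
= 5.795 × 1.080500 / 1.069400 = 5.795 × 1.010380
F = 5.855 BRL per USD

5.855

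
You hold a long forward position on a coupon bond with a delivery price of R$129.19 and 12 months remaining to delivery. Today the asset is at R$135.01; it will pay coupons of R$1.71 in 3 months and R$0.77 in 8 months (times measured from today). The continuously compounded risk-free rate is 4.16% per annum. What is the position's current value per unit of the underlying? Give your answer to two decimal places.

PV(remaining coupons) I = 1.71·e^(−0.0416·3/12) + 0.77·e^(−0.0416·8/12) = 2.4412
Current forward F = (S − I)·e^(rT) = (135.01 − 2.4412)·e^(0.0416·12/12) = 132.5688 × 1.042477 = 138.1999
Value (long) = (F − K)·e^(−rT) = (138.1999 − 129.19) × 0.959253 = 8.6428
Value = R$8.64

R$8.64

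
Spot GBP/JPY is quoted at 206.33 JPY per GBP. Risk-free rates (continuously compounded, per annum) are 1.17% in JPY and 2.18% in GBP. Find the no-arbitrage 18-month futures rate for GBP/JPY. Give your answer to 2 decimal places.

F = S·e^((r_JPY − r_GBP)T) = 206.33 · e^((0.0117 − 0.0218) × 18/12)
= 206.33 · e^-0.015150 = 206.33 × 0.984964
F = 203.23 JPY per GBP

203.23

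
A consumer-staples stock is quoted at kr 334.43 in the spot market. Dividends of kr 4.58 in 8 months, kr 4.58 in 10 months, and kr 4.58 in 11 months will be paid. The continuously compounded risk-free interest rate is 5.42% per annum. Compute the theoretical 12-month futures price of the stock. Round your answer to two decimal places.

kr 339.17

PV(dividends) I = 4.58·e^(−0.0542·8/12) + 4.58·e^(−0.0542·10/12) + 4.58·e^(−0.0542·11/12)
I = 4.4175 + 4.3777 + 4.3580 = 13.1532
F = (S − I)·e^(rT) = (334.43 − 13.1532) · e^(0.0542·12/12)
= 321.2768 · e^0.054200 = 321.2768 × 1.055696 = kr 339.17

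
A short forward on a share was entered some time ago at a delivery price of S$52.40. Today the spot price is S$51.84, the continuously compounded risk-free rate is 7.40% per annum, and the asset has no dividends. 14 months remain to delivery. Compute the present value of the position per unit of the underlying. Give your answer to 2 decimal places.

Current fair forward for the remaining 14 months: F = S·e^(r·T), r = 0.0740
F = 51.84 · e^(0.0740 × 14/12) = 51.84 × 1.090170 = 56.5144
Value of long forward = (F − K)·e^(−rT) = (56.5144 − 52.40) · e^(−0.0740·14/12)
= 4.1144 × 0.917288 = 3.77
Short position value = −(long value) = -S$3.77

-S$3.77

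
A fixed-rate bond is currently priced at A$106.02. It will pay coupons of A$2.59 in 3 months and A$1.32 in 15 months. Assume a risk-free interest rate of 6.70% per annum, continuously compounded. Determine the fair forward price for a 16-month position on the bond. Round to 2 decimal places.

A$111.81

PV(coupons) I = 2.59·e^(−0.0670·3/12) + 1.32·e^(−0.0670·15/12)
I = 2.5470 + 1.2140 = 3.7610
F = (S − I)·e^(rT) = (106.02 − 3.7610) · e^(0.0670·16/12)
= 102.2590 · e^0.089333 = 102.2590 × 1.093445 = A$111.81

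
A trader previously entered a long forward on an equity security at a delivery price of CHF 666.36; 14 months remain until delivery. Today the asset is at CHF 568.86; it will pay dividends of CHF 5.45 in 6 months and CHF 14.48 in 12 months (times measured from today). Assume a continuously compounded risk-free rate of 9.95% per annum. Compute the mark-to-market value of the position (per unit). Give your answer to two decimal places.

PV(remaining dividends) I = 5.45·e^(−0.0995·6/12) + 14.48·e^(−0.0995·12/12) = 18.2941
Current forward F = (S − I)·e^(rT) = (568.86 − 18.2941)·e^(0.0995·14/12) = 550.5659 × 1.123089 = 618.3345
Value (long) = (F − K)·e^(−rT) = (618.3345 − 666.36) × 0.890401 = -42.7620
Value = -CHF 42.76

-CHF 42.76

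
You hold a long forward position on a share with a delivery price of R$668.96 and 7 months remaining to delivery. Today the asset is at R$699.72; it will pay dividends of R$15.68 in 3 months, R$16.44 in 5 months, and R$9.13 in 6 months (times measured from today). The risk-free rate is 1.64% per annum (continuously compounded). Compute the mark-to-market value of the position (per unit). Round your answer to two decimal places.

PV(remaining dividends) I = 15.68·e^(−0.0164·3/12) + 16.44·e^(−0.0164·5/12) + 9.13·e^(−0.0164·6/12) = 40.9993
Current forward F = (S − I)·e^(rT) = (699.72 − 40.9993)·e^(0.0164·7/12) = 658.7207 × 1.009613 = 665.0530
Value (long) = (F − K)·e^(−rT) = (665.0530 − 668.96) × 0.990479 = -3.8698
Value = -R$3.87

-R$3.87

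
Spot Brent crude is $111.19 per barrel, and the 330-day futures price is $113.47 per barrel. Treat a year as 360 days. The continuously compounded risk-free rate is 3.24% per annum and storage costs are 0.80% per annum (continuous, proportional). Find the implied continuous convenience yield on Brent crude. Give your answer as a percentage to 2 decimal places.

1.83%

F = S·e^((r+u−y)T) ⇒ (r+u−y) = ln(F/S)/T
ln(113.47/111.19) = 0.020298; /T ⇒ 0.022143
y = r + u − ln(F/S)/T = 0.0324 + 0.0080 − 0.022143 = 0.018257
y = 1.83%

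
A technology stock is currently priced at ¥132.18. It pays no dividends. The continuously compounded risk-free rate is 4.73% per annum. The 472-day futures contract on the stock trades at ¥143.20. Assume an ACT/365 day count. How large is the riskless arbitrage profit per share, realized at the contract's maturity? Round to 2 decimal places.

Fair futures: F* = S·e^(carry·T), with carry = r = 0.0473
F* = 132.18 · e^(0.0473 × 472/365) = 132.18 · e^0.061166 = 132.18 × 1.063075 = ¥140.5173
Market ¥143.20 > fair ¥140.5173: forward overpriced → cash-and-carry (buy spot, short the forward).
At maturity, profit = |F_mkt − F*| = |143.20 − 140.5173| = ¥2.68 per share

¥2.68 per share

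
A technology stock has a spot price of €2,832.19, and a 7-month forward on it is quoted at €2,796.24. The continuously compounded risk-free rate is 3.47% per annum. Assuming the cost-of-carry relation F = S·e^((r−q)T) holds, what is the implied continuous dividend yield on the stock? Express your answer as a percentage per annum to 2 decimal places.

5.66%

From F = S·e^((r−q)T): (r − q) = ln(F/S)/T
ln(2796.24/2832.19) = ln(0.987307) = -0.012774
(r − q) = -0.012774 / (7/12) = -0.021898
q = r − ln(F/S)/T = 0.0347 + 0.021898 = 0.056598
q = 5.66%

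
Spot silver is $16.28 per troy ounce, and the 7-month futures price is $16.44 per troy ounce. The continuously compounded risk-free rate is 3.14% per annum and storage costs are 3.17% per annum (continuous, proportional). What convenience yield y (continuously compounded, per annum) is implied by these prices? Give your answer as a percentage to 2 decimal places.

F = S·e^((r+u−y)T) ⇒ (r+u−y) = ln(F/S)/T
ln(16.44/16.28) = 0.009780; /T ⇒ 0.016766
y = r + u − ln(F/S)/T = 0.0314 + 0.0317 − 0.016766 = 0.046334
y = 4.63%

4.63%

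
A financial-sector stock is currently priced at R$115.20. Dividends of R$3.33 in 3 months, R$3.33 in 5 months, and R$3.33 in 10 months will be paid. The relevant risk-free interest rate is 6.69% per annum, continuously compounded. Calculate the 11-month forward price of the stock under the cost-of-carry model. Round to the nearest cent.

PV(dividends) I = 3.33·e^(−0.0669·3/12) + 3.33·e^(−0.0669·5/12) + 3.33·e^(−0.0669·10/12)
I = 3.2748 + 3.2385 + 3.1494 = 9.6627
F = (S − I)·e^(rT) = (115.20 − 9.6627) · e^(0.0669·11/12)
= 105.5373 · e^0.061325 = 105.5373 × 1.063244 = R$112.21

R$112.21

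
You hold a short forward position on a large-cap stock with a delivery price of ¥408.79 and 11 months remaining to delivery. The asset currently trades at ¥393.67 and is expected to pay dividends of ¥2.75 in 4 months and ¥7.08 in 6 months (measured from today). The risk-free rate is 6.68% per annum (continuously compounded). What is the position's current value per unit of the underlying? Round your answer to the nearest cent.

¥0.38

PV(remaining dividends) I = 2.75·e^(−0.0668·4/12) + 7.08·e^(−0.0668·6/12) = 9.5369
Current forward F = (S − I)·e^(rT) = (393.67 − 9.5369)·e^(0.0668·11/12) = 384.1331 × 1.063147 = 408.3900
Value (long) = (F − K)·e^(−rT) = (408.3900 − 408.79) × 0.940604 = -0.3762
Short position value = −(long value) = ¥0.38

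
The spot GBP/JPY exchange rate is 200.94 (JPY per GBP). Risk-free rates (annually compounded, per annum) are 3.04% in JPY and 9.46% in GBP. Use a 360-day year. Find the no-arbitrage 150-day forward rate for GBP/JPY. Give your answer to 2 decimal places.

195.94

By covered interest parity, F = S · (1+r_JPY)^T / (1+r_GBP)^T
= 200.94 × 1.012556 / 1.038380 = 200.94 × 0.975130
F = 195.94 JPY per GBP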